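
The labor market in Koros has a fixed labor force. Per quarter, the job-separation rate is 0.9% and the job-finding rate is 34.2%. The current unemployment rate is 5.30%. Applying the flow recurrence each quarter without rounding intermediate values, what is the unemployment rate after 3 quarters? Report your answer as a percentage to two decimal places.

With a fixed labor force, u_{t+1} = u_t + s·(1−u_t) − f·u_t = u_t·(1−s−f) + s.
Here 1−s−f = 0.649 and s = 0.009.
u_1 = 0.053000 × 0.649 + 0.009 = 0.043397.
u_2 = 0.043397 × 0.649 + 0.009 = 0.037165.
u_3 = 0.037165 × 0.649 + 0.009 = 0.033120.

Unemployment rate after three quarters ≈ 3.31%.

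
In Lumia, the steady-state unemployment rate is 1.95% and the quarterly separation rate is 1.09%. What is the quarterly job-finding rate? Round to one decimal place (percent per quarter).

From u* = s/(s+f): f = s·(1−u)/u.
f = 1.09 × (1 − 0.0195) / 0.0195 = 1.0687 / 0.0195 ≈ 54.8% per quarter.

Job-finding rate ≈ 54.8% per quarter.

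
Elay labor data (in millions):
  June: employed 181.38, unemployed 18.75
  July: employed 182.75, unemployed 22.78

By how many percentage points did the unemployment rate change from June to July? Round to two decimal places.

June: labor force = 181.38 + 18.75 = 200.13; u = 18.75/200.13 = 9.37%.
July: labor force = 182.75 + 22.78 = 205.53; u = 22.78/205.53 = 11.08%.
Change = 11.08% − 9.37% = +1.71 pp.

The unemployment rate changed by +1.71 percentage points.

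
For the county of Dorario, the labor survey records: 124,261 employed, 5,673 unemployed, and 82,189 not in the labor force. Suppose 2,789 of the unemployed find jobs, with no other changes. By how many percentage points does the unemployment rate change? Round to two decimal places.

Initially, labor force = 124,261 + 5,673 = 129,934, so u = 5,673/129,934 = 4.37%.
After the change, unemployed falls and employed rises by 2,789; labor force unchanged → E = 127,050, U = 2,884, labor force = 129,934.
New unemployment rate = 2,884 / 129,934 = 2.22%.
Change = 2.22% − 4.37% = −2.15 percentage points.

The unemployment rate changes by −2.15 percentage points.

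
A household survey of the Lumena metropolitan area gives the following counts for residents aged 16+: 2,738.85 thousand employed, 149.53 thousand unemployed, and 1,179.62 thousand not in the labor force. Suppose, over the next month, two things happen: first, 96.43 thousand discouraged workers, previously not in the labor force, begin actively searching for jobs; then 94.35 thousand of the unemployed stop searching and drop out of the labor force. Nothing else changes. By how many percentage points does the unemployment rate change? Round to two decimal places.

The unemployment rate changes by +0.07 percentage points.

Initially, labor force = 2,738.85 + 149.53 = 2,888.38 thousand, so u = 149.53/2,888.38 = 5.18%.
After the first change, unemployed and labor force both rise by 96.43 → E = 2,738.85, U = 245.96, labor force = 2,984.81 thousand.
After the second change, unemployed and labor force both fall by 94.35 → E = 2,738.85, U = 151.61, labor force = 2,890.46 thousand.
New unemployment rate = 151.61 / 2,890.46 = 5.25%.
Change = 5.25% − 5.18% = +0.07 percentage points.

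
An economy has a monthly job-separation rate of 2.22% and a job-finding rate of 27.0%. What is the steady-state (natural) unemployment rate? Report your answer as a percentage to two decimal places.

Steady-state unemployment rate ≈ 7.60%.

At steady state the flows balance: s·E = f·U, so U/(E+U) = s/(s+f).
u* = 2.22 / (2.22 + 27.0) = 2.22 / 29.22 = 7.60%.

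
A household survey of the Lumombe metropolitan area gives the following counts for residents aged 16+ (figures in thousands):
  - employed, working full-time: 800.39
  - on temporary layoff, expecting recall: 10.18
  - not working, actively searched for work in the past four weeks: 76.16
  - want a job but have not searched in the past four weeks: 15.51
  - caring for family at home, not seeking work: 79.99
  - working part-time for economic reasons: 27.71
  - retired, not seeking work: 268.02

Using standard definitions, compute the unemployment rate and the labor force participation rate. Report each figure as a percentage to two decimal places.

Employed = 800.39 + 27.71 = 828.10 thousand (anyone who worked, including part-time for economic reasons, counts as employed).
Unemployed = 10.18 + 76.16 = 86.34 thousand (jobless and actively searching, or on temporary layoff).
Labor force = 828.10 + 86.34 = 914.44 thousand.
Not in labor force = 15.51 + 79.99 + 268.02 = 363.52 thousand (those not working and not actively searching are outside the labor force — including those who want a job but have given up searching).
Civilian working-age population = 914.44 + 363.52 = 1,277.96 thousand.
Unemployment rate = 86.34 / 914.44 = 9.44%.
Labor force participation rate = 914.44 / 1,277.96 = 71.55%.

Unemployment rate ≈ 9.44%; labor force participation rate ≈ 71.55%.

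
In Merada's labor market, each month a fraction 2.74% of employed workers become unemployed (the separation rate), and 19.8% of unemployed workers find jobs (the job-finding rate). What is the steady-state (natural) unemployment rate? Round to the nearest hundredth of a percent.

At steady state the flows balance: s·E = f·U, so U/(E+U) = s/(s+f).
u* = 2.74 / (2.74 + 19.8) = 2.74 / 22.54 = 12.16%.

Steady-state unemployment rate ≈ 12.16%.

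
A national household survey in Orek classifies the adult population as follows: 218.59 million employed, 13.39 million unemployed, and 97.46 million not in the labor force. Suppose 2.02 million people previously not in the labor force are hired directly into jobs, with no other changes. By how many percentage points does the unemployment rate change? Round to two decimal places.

Initially, labor force = 218.59 + 13.39 = 231.98 million, so u = 13.39/231.98 = 5.77%.
After the change, employed and labor force both rise by 2.02; unemployed unchanged → E = 220.61, U = 13.39, labor force = 234.00 million.
New unemployment rate = 13.39 / 234.00 = 5.72%.
Change = 5.72% − 5.77% = −0.05 percentage points.

The unemployment rate changes by −0.05 percentage points.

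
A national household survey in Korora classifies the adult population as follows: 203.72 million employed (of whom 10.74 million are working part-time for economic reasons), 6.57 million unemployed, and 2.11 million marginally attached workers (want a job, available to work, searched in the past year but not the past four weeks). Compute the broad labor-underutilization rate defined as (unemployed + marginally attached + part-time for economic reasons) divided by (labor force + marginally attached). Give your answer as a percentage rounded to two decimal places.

Labor force = 203.72 + 6.57 = 210.29 million.
Numerator = 6.57 + 2.11 + 10.74 = 19.42 million.
Denominator = 210.29 + 2.11 = 212.40 million.
Broad rate = 19.42 / 212.40 = 9.14%.

Broad underutilization rate ≈ 9.14%.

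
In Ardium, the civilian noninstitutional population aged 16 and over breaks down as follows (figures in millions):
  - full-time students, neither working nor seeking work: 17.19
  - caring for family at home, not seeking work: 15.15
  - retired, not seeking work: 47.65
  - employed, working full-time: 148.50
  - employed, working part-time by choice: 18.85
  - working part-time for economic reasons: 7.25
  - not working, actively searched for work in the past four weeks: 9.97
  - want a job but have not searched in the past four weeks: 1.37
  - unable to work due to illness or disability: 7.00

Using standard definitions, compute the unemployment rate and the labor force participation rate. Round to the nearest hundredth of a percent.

Employed = 148.50 + 18.85 + 7.25 = 174.60 million (anyone who worked, including part-time for economic reasons, counts as employed).
Unemployed = 9.97 million.
Labor force = 174.60 + 9.97 = 184.57 million.
Not in labor force = 17.19 + 15.15 + 47.65 + 1.37 + 7.00 = 88.36 million (those not working and not actively searching are outside the labor force — including those who want a job but have given up searching).
Civilian working-age population = 184.57 + 88.36 = 272.93 million.
Unemployment rate = 9.97 / 184.57 = 5.40%.
Labor force participation rate = 184.57 / 272.93 = 67.63%.

Unemployment rate ≈ 5.40%; labor force participation rate ≈ 67.63%.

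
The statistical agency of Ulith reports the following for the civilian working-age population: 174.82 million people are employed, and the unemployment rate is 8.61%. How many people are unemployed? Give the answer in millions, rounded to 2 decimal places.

About 16.47 million are unemployed.

Let U be the number unemployed. The labor force is E + U, and U/(E+U) = 0.0861.
So U = 0.0861 × 174.82 / (1 − 0.0861) = 15.0520 / 0.9139 ≈ 16.47 million.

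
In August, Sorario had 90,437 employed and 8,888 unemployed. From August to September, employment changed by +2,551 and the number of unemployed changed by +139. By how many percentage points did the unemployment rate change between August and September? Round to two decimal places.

August: labor force = 90,437 + 8,888 = 99,325; u = 8,888/99,325 = 8.95%.
September: labor force = 92,988 + 9,027 = 102,015; u = 9,027/102,015 = 8.85%.
Change = 8.85% − 8.95% = −0.10 pp.

The unemployment rate changed by −0.10 percentage points.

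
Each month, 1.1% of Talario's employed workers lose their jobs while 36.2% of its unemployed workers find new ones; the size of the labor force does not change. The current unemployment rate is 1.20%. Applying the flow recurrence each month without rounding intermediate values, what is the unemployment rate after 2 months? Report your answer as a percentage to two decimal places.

With a fixed labor force, u_{t+1} = u_t + s·(1−u_t) − f·u_t = u_t·(1−s−f) + s.
Here 1−s−f = 0.627 and s = 0.011.
u_1 = 0.012000 × 0.627 + 0.011 = 0.018524.
u_2 = 0.018524 × 0.627 + 0.011 = 0.022615.

Unemployment rate after two months ≈ 2.26%.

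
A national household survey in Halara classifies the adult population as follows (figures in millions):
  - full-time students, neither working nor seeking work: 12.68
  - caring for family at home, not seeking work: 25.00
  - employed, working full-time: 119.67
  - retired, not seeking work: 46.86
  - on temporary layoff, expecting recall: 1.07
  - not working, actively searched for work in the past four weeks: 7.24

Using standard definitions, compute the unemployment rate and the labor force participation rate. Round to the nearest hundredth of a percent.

Unemployment rate ≈ 6.49%; labor force participation rate ≈ 60.22%.

Employed = 119.67 million.
Unemployed = 1.07 + 7.24 = 8.31 million (jobless and actively searching, or on temporary layoff).
Labor force = 119.67 + 8.31 = 127.98 million.
Not in labor force = 12.68 + 25.00 + 46.86 = 84.54 million (those not working and not actively searching are outside the labor force).
Civilian working-age population = 127.98 + 84.54 = 212.52 million.
Unemployment rate = 8.31 / 127.98 = 6.49%.
Labor force participation rate = 127.98 / 212.52 = 60.22%.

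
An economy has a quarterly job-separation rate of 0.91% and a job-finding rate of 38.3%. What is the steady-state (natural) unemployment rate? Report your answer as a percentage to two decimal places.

At steady state the flows balance: s·E = f·U, so U/(E+U) = s/(s+f).
u* = 0.91 / (0.91 + 38.3) = 0.91 / 39.21 = 2.32%.

Steady-state unemployment rate ≈ 2.32%.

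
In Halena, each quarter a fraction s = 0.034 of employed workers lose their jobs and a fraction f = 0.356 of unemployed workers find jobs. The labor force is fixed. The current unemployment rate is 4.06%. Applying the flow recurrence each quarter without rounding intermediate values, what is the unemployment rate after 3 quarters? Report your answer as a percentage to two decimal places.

Unemployment rate after three quarters ≈ 7.66%.

With a fixed labor force, u_{t+1} = u_t + s·(1−u_t) − f·u_t = u_t·(1−s−f) + s.
Here 1−s−f = 0.610 and s = 0.034.
u_1 = 0.040600 × 0.610 + 0.034 = 0.058766.
u_2 = 0.058766 × 0.610 + 0.034 = 0.069847.
u_3 = 0.069847 × 0.610 + 0.034 = 0.076607.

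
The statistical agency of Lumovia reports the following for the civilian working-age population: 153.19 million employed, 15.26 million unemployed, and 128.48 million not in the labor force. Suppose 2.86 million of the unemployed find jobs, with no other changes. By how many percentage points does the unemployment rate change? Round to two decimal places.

The unemployment rate changes by −1.70 percentage points.

Initially, labor force = 153.19 + 15.26 = 168.45 million, so u = 15.26/168.45 = 9.06%.
After the change, unemployed falls and employed rises by 2.86; labor force unchanged → E = 156.05, U = 12.40, labor force = 168.45 million.
New unemployment rate = 12.40 / 168.45 = 7.36%.
Change = 7.36% − 9.06% = −1.70 percentage points.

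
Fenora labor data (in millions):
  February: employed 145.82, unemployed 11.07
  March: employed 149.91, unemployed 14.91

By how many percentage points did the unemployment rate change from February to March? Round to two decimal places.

The unemployment rate changed by +1.99 percentage points.

February: labor force = 145.82 + 11.07 = 156.89; u = 11.07/156.89 = 7.06%.
March: labor force = 149.91 + 14.91 = 164.82; u = 14.91/164.82 = 9.05%.
Change = 9.05% − 7.06% = +1.99 pp.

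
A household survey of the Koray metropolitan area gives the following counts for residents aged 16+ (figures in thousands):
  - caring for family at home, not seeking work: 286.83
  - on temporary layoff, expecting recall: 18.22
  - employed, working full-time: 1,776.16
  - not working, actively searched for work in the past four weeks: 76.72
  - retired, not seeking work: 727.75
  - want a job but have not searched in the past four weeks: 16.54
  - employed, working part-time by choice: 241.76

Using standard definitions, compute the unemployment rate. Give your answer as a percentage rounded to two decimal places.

Employed = 1,776.16 + 241.76 = 2,017.92 thousand.
Unemployed = 18.22 + 76.72 = 94.94 thousand (jobless and actively searching, or on temporary layoff).
Labor force = 2,017.92 + 94.94 = 2,112.86 thousand.
Unemployment rate = 94.94 / 2,112.86 = 4.49%.

Unemployment rate ≈ 4.49%.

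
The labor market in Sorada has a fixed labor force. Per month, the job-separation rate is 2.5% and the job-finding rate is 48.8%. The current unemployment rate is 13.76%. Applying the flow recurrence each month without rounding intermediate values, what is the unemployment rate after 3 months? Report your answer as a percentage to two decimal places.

Unemployment rate after three months ≈ 5.90%.

With a fixed labor force, u_{t+1} = u_t + s·(1−u_t) − f·u_t = u_t·(1−s−f) + s.
Here 1−s−f = 0.487 and s = 0.025.
u_1 = 0.137600 × 0.487 + 0.025 = 0.092011.
u_2 = 0.092011 × 0.487 + 0.025 = 0.069809.
u_3 = 0.069809 × 0.487 + 0.025 = 0.058997.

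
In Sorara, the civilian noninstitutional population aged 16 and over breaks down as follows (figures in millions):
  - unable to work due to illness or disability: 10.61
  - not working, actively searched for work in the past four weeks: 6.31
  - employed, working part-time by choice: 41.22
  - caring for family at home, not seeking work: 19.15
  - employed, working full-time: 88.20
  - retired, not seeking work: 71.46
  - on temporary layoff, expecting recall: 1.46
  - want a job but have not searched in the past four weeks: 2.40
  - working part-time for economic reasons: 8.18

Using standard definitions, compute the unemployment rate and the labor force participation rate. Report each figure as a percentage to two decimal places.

Unemployment rate ≈ 5.34%; labor force participation rate ≈ 58.38%.

Employed = 41.22 + 88.20 + 8.18 = 137.60 million (anyone who worked, including part-time for economic reasons, counts as employed).
Unemployed = 6.31 + 1.46 = 7.77 million (jobless and actively searching, or on temporary layoff).
Labor force = 137.60 + 7.77 = 145.37 million.
Not in labor force = 10.61 + 19.15 + 71.46 + 2.40 = 103.62 million (those not working and not actively searching are outside the labor force — including those who want a job but have given up searching).
Civilian working-age population = 145.37 + 103.62 = 248.99 million.
Unemployment rate = 7.77 / 145.37 = 5.34%.
Labor force participation rate = 145.37 / 248.99 = 58.38%.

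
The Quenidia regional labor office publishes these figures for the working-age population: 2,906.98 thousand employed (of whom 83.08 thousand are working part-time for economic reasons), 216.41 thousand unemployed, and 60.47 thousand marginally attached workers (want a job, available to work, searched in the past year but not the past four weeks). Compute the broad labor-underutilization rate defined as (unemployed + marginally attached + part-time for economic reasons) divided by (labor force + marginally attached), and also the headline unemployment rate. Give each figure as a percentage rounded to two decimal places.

Labor force = 2,906.98 + 216.41 = 3,123.39 thousand.
Numerator = 216.41 + 60.47 + 83.08 = 359.96 thousand.
Denominator = 3,123.39 + 60.47 = 3,183.86 thousand.
Broad rate = 359.96 / 3,183.86 = 11.31%.
Headline unemployment rate = 216.41 / 3,123.39 = 6.93%.

Broad underutilization rate ≈ 11.31%; headline unemployment rate ≈ 6.93%.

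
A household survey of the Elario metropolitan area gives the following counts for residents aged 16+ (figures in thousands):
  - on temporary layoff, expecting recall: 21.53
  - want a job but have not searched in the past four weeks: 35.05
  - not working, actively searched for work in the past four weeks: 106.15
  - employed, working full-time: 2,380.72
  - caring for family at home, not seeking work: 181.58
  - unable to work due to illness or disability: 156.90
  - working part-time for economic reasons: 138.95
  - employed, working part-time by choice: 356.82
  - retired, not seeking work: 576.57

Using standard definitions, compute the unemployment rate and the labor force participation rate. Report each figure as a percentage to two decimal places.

Unemployment rate ≈ 4.25%; labor force participation rate ≈ 75.97%.

Employed = 2,380.72 + 138.95 + 356.82 = 2,876.49 thousand (anyone who worked, including part-time for economic reasons, counts as employed).
Unemployed = 21.53 + 106.15 = 127.68 thousand (jobless and actively searching, or on temporary layoff).
Labor force = 2,876.49 + 127.68 = 3,004.17 thousand.
Not in labor force = 35.05 + 181.58 + 156.90 + 576.57 = 950.10 thousand (those not working and not actively searching are outside the labor force — including those who want a job but have given up searching).
Civilian working-age population = 3,004.17 + 950.10 = 3,954.27 thousand.
Unemployment rate = 127.68 / 3,004.17 = 4.25%.
Labor force participation rate = 3,004.17 / 3,954.27 = 75.97%.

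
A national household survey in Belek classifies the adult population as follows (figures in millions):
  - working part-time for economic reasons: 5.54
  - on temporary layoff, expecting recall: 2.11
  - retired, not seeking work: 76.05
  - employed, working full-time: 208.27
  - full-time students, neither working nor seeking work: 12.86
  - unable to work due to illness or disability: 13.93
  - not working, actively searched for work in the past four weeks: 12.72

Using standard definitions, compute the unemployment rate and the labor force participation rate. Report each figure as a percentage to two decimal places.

Unemployment rate ≈ 6.49%; labor force participation rate ≈ 68.98%.

Employed = 5.54 + 208.27 = 213.81 million (anyone who worked, including part-time for economic reasons, counts as employed).
Unemployed = 2.11 + 12.72 = 14.83 million (jobless and actively searching, or on temporary layoff).
Labor force = 213.81 + 14.83 = 228.64 million.
Not in labor force = 76.05 + 12.86 + 13.93 = 102.84 million (those not working and not actively searching are outside the labor force).
Civilian working-age population = 228.64 + 102.84 = 331.48 million.
Unemployment rate = 14.83 / 228.64 = 6.49%.
Labor force participation rate = 228.64 / 331.48 = 68.98%.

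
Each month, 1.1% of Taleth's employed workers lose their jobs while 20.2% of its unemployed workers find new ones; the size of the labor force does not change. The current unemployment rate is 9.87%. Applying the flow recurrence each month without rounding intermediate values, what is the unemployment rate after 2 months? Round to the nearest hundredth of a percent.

With a fixed labor force, u_{t+1} = u_t + s·(1−u_t) − f·u_t = u_t·(1−s−f) + s.
Here 1−s−f = 0.787 and s = 0.011.
u_1 = 0.098700 × 0.787 + 0.011 = 0.088677.
u_2 = 0.088677 × 0.787 + 0.011 = 0.080789.

Unemployment rate after two months ≈ 8.08%.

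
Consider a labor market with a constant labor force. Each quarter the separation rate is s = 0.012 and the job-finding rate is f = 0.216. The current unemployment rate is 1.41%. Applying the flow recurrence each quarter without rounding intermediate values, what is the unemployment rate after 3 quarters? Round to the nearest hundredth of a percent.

With a fixed labor force, u_{t+1} = u_t + s·(1−u_t) − f·u_t = u_t·(1−s−f) + s.
Here 1−s−f = 0.772 and s = 0.012.
u_1 = 0.014100 × 0.772 + 0.012 = 0.022885.
u_2 = 0.022885 × 0.772 + 0.012 = 0.029667.
u_3 = 0.029667 × 0.772 + 0.012 = 0.034903.

Unemployment rate after three quarters ≈ 3.49%.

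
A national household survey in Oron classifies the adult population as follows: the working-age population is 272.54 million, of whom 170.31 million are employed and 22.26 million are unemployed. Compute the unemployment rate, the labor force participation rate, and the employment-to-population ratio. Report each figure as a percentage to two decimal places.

Unemployment rate ≈ 11.56%; labor force participation rate ≈ 70.66%; employment-population ratio ≈ 62.49%.

Labor force = employed + unemployed = 170.31 + 22.26 = 192.57 million.
Unemployment rate = 22.26 / 192.57 = 11.56%.
Labor force participation rate = 192.57 / 272.54 = 70.66%.
Employment-population ratio = 170.31 / 272.54 = 62.49%.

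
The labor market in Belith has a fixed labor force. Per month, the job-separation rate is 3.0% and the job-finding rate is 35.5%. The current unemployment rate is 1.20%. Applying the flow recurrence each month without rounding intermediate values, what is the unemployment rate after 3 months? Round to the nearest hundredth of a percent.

With a fixed labor force, u_{t+1} = u_t + s·(1−u_t) − f·u_t = u_t·(1−s−f) + s.
Here 1−s−f = 0.615 and s = 0.030.
u_1 = 0.012000 × 0.615 + 0.030 = 0.037380.
u_2 = 0.037380 × 0.615 + 0.030 = 0.052989.
u_3 = 0.052989 × 0.615 + 0.030 = 0.062588.

Unemployment rate after three months ≈ 6.26%.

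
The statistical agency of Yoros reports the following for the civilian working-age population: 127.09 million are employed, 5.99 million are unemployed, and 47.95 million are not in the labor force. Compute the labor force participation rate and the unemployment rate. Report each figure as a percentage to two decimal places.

Labor force participation rate ≈ 73.51%; unemployment rate ≈ 4.50%.

Labor force = employed + unemployed = 127.09 + 5.99 = 133.08 million.
Working-age population = 133.08 + 47.95 = 181.03 million.
Unemployment rate = 5.99 / 133.08 = 4.50%.
Labor force participation rate = 133.08 / 181.03 = 73.51%.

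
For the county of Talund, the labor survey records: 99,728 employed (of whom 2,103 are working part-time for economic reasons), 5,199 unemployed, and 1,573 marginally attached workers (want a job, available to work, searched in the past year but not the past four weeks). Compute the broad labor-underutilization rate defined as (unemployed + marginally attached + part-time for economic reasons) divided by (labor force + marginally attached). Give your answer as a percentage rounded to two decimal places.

Broad underutilization rate ≈ 8.33%.

Labor force = 99,728 + 5,199 = 104,927.
Numerator = 5,199 + 1,573 + 2,103 = 8,875.
Denominator = 104,927 + 1,573 = 106,500.
Broad rate = 8,875 / 106,500 = 8.33%.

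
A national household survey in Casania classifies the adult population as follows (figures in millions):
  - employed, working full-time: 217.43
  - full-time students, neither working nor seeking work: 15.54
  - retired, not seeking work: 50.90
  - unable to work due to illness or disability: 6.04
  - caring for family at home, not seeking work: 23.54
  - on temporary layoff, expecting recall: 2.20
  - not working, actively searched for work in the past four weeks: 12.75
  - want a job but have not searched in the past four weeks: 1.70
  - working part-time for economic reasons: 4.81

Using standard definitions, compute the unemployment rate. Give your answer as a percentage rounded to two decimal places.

Employed = 217.43 + 4.81 = 222.24 million (anyone who worked, including part-time for economic reasons, counts as employed).
Unemployed = 2.20 + 12.75 = 14.95 million (jobless and actively searching, or on temporary layoff).
Labor force = 222.24 + 14.95 = 237.19 million.
Unemployment rate = 14.95 / 237.19 = 6.30%.

Unemployment rate ≈ 6.30%.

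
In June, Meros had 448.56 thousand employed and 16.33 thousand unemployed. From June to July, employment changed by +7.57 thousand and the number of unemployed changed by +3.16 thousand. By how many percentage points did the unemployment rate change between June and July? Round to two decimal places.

The unemployment rate changed by +0.59 percentage points.

June: labor force = 448.56 + 16.33 = 464.89; u = 16.33/464.89 = 3.51%.
July: labor force = 456.13 + 19.49 = 475.62; u = 19.49/475.62 = 4.10%.
Change = 4.10% − 3.51% = +0.59 pp.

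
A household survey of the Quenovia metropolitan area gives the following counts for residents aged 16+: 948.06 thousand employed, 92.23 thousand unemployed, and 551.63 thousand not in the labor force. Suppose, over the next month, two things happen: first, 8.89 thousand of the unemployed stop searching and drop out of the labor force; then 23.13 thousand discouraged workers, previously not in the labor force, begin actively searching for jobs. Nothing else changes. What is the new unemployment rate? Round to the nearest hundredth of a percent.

New unemployment rate ≈ 10.10%.

Initially, labor force = 948.06 + 92.23 = 1,040.29 thousand, so u = 92.23/1,040.29 = 8.87%.
After the first change, unemployed and labor force both fall by 8.89 → E = 948.06, U = 83.34, labor force = 1,031.40 thousand.
After the second change, unemployed and labor force both rise by 23.13 → E = 948.06, U = 106.47, labor force = 1,054.53 thousand.
New unemployment rate = 106.47 / 1,054.53 = 10.10%.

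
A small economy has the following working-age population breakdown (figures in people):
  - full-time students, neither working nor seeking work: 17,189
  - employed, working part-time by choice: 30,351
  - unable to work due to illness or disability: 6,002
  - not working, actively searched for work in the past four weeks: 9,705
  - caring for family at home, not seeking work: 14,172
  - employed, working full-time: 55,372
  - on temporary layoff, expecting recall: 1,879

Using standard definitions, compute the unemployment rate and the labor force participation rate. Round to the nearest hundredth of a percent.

Unemployment rate ≈ 11.90%; labor force participation rate ≈ 72.26%.

Employed = 30,351 + 55,372 = 85,723.
Unemployed = 9,705 + 1,879 = 11,584 (jobless and actively searching, or on temporary layoff).
Labor force = 85,723 + 11,584 = 97,307.
Not in labor force = 17,189 + 6,002 + 14,172 = 37,363 (those not working and not actively searching are outside the labor force).
Civilian working-age population = 97,307 + 37,363 = 134,670.
Unemployment rate = 11,584 / 97,307 = 11.90%.
Labor force participation rate = 97,307 / 134,670 = 72.26%.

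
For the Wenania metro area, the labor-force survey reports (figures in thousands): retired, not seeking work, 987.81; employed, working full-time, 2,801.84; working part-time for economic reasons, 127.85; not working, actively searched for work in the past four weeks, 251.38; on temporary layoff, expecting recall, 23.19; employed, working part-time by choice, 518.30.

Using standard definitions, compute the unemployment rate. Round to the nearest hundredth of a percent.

Unemployment rate ≈ 7.38%.

Employed = 2,801.84 + 127.85 + 518.30 = 3,447.99 thousand (anyone who worked, including part-time for economic reasons, counts as employed).
Unemployed = 251.38 + 23.19 = 274.57 thousand (jobless and actively searching, or on temporary layoff).
Labor force = 3,447.99 + 274.57 = 3,722.56 thousand.
Unemployment rate = 274.57 / 3,722.56 = 7.38%.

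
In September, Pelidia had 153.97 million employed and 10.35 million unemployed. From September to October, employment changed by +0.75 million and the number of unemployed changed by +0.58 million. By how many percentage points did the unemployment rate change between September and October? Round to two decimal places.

The unemployment rate changed by +0.30 percentage points.

September: labor force = 153.97 + 10.35 = 164.32; u = 10.35/164.32 = 6.30%.
October: labor force = 154.72 + 10.93 = 165.65; u = 10.93/165.65 = 6.60%.
Change = 6.60% − 6.30% = +0.30 pp.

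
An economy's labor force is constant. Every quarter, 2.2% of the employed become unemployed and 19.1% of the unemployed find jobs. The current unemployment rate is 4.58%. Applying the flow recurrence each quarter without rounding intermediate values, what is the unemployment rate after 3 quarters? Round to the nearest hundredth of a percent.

With a fixed labor force, u_{t+1} = u_t + s·(1−u_t) − f·u_t = u_t·(1−s−f) + s.
Here 1−s−f = 0.787 and s = 0.022.
u_1 = 0.045800 × 0.787 + 0.022 = 0.058045.
u_2 = 0.058045 × 0.787 + 0.022 = 0.067681.
u_3 = 0.067681 × 0.787 + 0.022 = 0.075265.

Unemployment rate after three quarters ≈ 7.53%.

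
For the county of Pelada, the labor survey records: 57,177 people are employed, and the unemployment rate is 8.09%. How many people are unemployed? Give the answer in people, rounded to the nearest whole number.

Let U be the number unemployed. The labor force is E + U, and U/(E+U) = 0.0809.
So U = 0.0809 × 57,177 / (1 − 0.0809) = 4625.62 / 0.9191 ≈ 5,033.

About 5,033 are unemployed.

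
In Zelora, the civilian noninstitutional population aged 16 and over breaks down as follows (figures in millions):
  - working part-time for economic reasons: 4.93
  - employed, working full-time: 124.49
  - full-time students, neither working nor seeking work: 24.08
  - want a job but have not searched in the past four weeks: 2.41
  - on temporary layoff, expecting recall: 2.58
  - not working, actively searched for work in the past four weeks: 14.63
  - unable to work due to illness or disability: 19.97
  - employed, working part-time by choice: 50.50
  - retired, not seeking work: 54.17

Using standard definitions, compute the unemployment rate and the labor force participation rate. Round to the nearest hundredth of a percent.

Employed = 4.93 + 124.49 + 50.50 = 179.92 million (anyone who worked, including part-time for economic reasons, counts as employed).
Unemployed = 2.58 + 14.63 = 17.21 million (jobless and actively searching, or on temporary layoff).
Labor force = 179.92 + 17.21 = 197.13 million.
Not in labor force = 24.08 + 2.41 + 19.97 + 54.17 = 100.63 million (those not working and not actively searching are outside the labor force — including those who want a job but have given up searching).
Civilian working-age population = 197.13 + 100.63 = 297.76 million.
Unemployment rate = 17.21 / 197.13 = 8.73%.
Labor force participation rate = 197.13 / 297.76 = 66.20%.

Unemployment rate ≈ 8.73%; labor force participation rate ≈ 66.20%.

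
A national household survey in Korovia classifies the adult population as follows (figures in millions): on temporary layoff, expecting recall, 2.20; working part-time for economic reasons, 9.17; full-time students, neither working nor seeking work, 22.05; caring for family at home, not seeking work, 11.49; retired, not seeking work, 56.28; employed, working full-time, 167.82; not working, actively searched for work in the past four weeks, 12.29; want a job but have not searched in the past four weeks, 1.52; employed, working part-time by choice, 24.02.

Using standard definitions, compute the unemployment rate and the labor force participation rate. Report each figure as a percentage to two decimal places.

Unemployment rate ≈ 6.72%; labor force participation rate ≈ 70.23%.

Employed = 9.17 + 167.82 + 24.02 = 201.01 million (anyone who worked, including part-time for economic reasons, counts as employed).
Unemployed = 2.20 + 12.29 = 14.49 million (jobless and actively searching, or on temporary layoff).
Labor force = 201.01 + 14.49 = 215.50 million.
Not in labor force = 22.05 + 11.49 + 56.28 + 1.52 = 91.34 million (those not working and not actively searching are outside the labor force — including those who want a job but have given up searching).
Civilian working-age population = 215.50 + 91.34 = 306.84 million.
Unemployment rate = 14.49 / 215.50 = 6.72%.
Labor force participation rate = 215.50 / 306.84 = 70.23%.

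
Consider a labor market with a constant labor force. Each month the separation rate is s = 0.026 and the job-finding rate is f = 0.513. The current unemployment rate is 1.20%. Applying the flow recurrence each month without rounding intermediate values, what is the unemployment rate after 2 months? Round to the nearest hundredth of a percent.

Unemployment rate after two months ≈ 4.05%.

With a fixed labor force, u_{t+1} = u_t + s·(1−u_t) − f·u_t = u_t·(1−s−f) + s.
Here 1−s−f = 0.461 and s = 0.026.
u_1 = 0.012000 × 0.461 + 0.026 = 0.031532.
u_2 = 0.031532 × 0.461 + 0.026 = 0.040536.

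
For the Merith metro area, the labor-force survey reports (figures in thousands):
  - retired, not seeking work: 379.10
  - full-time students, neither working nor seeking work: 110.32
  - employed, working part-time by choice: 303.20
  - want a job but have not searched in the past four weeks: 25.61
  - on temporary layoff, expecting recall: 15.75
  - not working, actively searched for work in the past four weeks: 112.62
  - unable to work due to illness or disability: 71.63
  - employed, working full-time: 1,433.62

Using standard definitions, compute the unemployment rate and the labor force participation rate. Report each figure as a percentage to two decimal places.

Unemployment rate ≈ 6.88%; labor force participation rate ≈ 76.07%.

Employed = 303.20 + 1,433.62 = 1,736.82 thousand.
Unemployed = 15.75 + 112.62 = 128.37 thousand (jobless and actively searching, or on temporary layoff).
Labor force = 1,736.82 + 128.37 = 1,865.19 thousand.
Not in labor force = 379.10 + 110.32 + 25.61 + 71.63 = 586.66 thousand (those not working and not actively searching are outside the labor force — including those who want a job but have given up searching).
Civilian working-age population = 1,865.19 + 586.66 = 2,451.85 thousand.
Unemployment rate = 128.37 / 1,865.19 = 6.88%.
Labor force participation rate = 1,865.19 / 2,451.85 = 76.07%.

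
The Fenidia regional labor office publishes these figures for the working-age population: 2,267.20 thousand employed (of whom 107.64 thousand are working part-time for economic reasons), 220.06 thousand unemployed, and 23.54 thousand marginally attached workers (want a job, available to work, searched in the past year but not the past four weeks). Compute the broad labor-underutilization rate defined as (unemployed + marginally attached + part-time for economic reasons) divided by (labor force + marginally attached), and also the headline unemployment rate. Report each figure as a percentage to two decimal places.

Broad underutilization rate ≈ 13.99%; headline unemployment rate ≈ 8.85%.

Labor force = 2,267.20 + 220.06 = 2,487.26 thousand.
Numerator = 220.06 + 23.54 + 107.64 = 351.24 thousand.
Denominator = 2,487.26 + 23.54 = 2,510.80 thousand.
Broad rate = 351.24 / 2,510.80 = 13.99%.
Headline unemployment rate = 220.06 / 2,487.26 = 8.85%.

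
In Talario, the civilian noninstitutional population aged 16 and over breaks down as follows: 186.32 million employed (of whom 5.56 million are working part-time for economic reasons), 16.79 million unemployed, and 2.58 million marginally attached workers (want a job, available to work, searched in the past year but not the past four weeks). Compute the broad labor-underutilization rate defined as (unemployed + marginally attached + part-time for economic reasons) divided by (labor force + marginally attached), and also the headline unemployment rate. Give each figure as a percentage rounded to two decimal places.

Labor force = 186.32 + 16.79 = 203.11 million.
Numerator = 16.79 + 2.58 + 5.56 = 24.93 million.
Denominator = 203.11 + 2.58 = 205.69 million.
Broad rate = 24.93 / 205.69 = 12.12%.
Headline unemployment rate = 16.79 / 203.11 = 8.27%.

Broad underutilization rate ≈ 12.12%; headline unemployment rate ≈ 8.27%.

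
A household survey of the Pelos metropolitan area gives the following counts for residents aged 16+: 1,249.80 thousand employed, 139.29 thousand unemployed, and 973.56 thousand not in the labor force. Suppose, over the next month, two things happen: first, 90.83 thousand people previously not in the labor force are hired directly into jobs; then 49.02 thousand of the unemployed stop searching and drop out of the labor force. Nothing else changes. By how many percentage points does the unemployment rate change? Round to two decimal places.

Initially, labor force = 1,249.80 + 139.29 = 1,389.09 thousand, so u = 139.29/1,389.09 = 10.03%.
After the first change, employed and labor force both rise by 90.83; unemployed unchanged → E = 1,340.63, U = 139.29, labor force = 1,479.92 thousand.
After the second change, unemployed and labor force both fall by 49.02 → E = 1,340.63, U = 90.27, labor force = 1,430.90 thousand.
New unemployment rate = 90.27 / 1,430.90 = 6.31%.
Change = 6.31% − 10.03% = −3.72 percentage points.

The unemployment rate changes by −3.72 percentage points.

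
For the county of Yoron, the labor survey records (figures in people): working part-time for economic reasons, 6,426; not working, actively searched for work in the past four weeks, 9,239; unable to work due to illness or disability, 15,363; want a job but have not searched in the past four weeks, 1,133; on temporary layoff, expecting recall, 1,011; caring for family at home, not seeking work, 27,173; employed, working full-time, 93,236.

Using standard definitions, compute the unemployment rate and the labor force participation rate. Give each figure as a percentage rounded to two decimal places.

Unemployment rate ≈ 9.33%; labor force participation rate ≈ 71.57%.

Employed = 6,426 + 93,236 = 99,662 (anyone who worked, including part-time for economic reasons, counts as employed).
Unemployed = 9,239 + 1,011 = 10,250 (jobless and actively searching, or on temporary layoff).
Labor force = 99,662 + 10,250 = 109,912.
Not in labor force = 15,363 + 1,133 + 27,173 = 43,669 (those not working and not actively searching are outside the labor force — including those who want a job but have given up searching).
Civilian working-age population = 109,912 + 43,669 = 153,581.
Unemployment rate = 10,250 / 109,912 = 9.33%.
Labor force participation rate = 109,912 / 153,581 = 71.57%.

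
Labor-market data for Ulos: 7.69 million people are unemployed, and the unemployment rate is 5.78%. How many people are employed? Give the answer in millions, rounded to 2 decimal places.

Labor force = U / u = 7.69 / 0.0578 ≈ 133.04 million.
Employed = labor force − unemployed = 133.04 − 7.69 = 125.35 million.

About 125.35 million are employed.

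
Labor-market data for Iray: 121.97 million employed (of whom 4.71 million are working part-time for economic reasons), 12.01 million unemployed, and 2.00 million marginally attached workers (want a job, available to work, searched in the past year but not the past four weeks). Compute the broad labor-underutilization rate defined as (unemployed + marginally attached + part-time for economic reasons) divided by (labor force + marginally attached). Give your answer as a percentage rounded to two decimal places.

Labor force = 121.97 + 12.01 = 133.98 million.
Numerator = 12.01 + 2.00 + 4.71 = 18.72 million.
Denominator = 133.98 + 2.00 = 135.98 million.
Broad rate = 18.72 / 135.98 = 13.77%.

Broad underutilization rate ≈ 13.77%.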